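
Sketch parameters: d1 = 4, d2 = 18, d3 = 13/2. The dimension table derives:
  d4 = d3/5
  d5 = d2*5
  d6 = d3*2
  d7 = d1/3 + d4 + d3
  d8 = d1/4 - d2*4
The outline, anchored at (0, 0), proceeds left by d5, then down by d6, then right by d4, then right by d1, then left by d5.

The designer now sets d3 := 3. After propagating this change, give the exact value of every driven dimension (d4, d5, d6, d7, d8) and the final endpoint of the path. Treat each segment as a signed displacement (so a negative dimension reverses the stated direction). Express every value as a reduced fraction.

Apply edit: d3 := 3
  d4 = d3/5 = 3/5
  d5 = d2*5 = 90
  d6 = d3*2 = 6
  d7 = d1/3 + d4 + d3 = 74/15
  d8 = d1/4 - d2*4 = -71
Walk from origin (0, 0):
  seg 1: left by d5 = 90 → (-90, 0)
  seg 2: down by d6 = 6 → (-90, -6)
  seg 3: right by d4 = 3/5 → (-447/5, -6)
  seg 4: right by d1 = 4 → (-427/5, -6)
  seg 5: left by d5 = 90 → (-877/5, -6)

d4 = 3/5
d5 = 90
d6 = 6
d7 = 74/15
d8 = -71
endpoint = (-877/5, -6)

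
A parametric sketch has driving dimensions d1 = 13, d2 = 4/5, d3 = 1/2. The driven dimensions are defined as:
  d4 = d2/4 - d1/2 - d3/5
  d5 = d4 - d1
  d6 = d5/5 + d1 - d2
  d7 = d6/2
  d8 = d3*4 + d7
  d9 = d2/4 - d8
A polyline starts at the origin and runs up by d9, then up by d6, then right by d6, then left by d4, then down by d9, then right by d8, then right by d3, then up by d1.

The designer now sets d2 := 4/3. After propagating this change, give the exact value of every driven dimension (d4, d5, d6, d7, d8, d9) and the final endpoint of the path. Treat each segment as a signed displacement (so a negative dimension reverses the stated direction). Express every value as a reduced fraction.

d4 = -94/15
d5 = -289/15
d6 = 586/75
d7 = 293/75
d8 = 443/75
d9 = -418/75
endpoint = (3073/150, 1561/75)

Apply edit: d2 := 4/3
  d4 = d2/4 - d1/2 - d3/5 = -94/15
  d5 = d4 - d1 = -289/15
  d6 = d5/5 + d1 - d2 = 586/75
  d7 = d6/2 = 293/75
  d8 = d3*4 + d7 = 443/75
  d9 = d2/4 - d8 = -418/75
Walk from origin (0, 0):
  seg 1: up by d9 = -418/75 → (0, -418/75)
  seg 2: up by d6 = 586/75 → (0, 56/25)
  seg 3: right by d6 = 586/75 → (586/75, 56/25)
  seg 4: left by d4 = -94/15 → (352/25, 56/25)
  seg 5: down by d9 = -418/75 → (352/25, 586/75)
  seg 6: right by d8 = 443/75 → (1499/75, 586/75)
  seg 7: right by d3 = 1/2 → (3073/150, 586/75)
  seg 8: up by d1 = 13 → (3073/150, 1561/75)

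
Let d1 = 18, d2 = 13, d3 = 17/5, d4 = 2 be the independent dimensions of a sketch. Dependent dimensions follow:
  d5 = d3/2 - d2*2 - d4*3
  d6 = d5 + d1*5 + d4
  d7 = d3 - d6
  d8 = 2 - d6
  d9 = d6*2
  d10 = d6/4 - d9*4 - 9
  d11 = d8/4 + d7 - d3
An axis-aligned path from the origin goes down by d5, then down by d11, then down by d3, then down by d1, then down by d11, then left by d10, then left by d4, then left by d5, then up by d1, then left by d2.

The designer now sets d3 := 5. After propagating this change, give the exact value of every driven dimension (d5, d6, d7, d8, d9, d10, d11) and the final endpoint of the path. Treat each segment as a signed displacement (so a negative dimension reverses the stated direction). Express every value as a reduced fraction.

d5 = -59/2
d6 = 125/2
d7 = -115/2
d8 = -121/2
d9 = 125
d10 = -3947/8
d11 = -621/8
endpoint = (4063/8, 719/4)

Apply edit: d3 := 5
  d5 = d3/2 - d2*2 - d4*3 = -59/2
  d6 = d5 + d1*5 + d4 = 125/2
  d7 = d3 - d6 = -115/2
  d8 = 2 - d6 = -121/2
  d9 = d6*2 = 125
  d10 = d6/4 - d9*4 - 9 = -3947/8
  d11 = d8/4 + d7 - d3 = -621/8
Walk from origin (0, 0):
  seg 1: down by d5 = -59/2 → (0, 59/2)
  seg 2: down by d11 = -621/8 → (0, 857/8)
  seg 3: down by d3 = 5 → (0, 817/8)
  seg 4: down by d1 = 18 → (0, 673/8)
  seg 5: down by d11 = -621/8 → (0, 647/4)
  seg 6: left by d10 = -3947/8 → (3947/8, 647/4)
  seg 7: left by d4 = 2 → (3931/8, 647/4)
  seg 8: left by d5 = -59/2 → (4167/8, 647/4)
  seg 9: up by d1 = 18 → (4167/8, 719/4)
  seg 10: left by d2 = 13 → (4063/8, 719/4)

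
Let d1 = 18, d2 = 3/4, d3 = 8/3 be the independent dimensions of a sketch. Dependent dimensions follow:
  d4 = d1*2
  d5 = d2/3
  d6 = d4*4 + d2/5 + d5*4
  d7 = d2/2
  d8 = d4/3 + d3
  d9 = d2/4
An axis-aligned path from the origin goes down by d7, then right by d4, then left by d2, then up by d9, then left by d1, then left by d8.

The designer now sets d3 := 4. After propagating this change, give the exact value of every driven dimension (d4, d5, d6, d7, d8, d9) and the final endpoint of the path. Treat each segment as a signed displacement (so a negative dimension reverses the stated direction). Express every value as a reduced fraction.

d4 = 36
d5 = 1/4
d6 = 2903/20
d7 = 3/8
d8 = 16
d9 = 3/16
endpoint = (5/4, -3/16)

Apply edit: d3 := 4
  d4 = d1*2 = 36
  d5 = d2/3 = 1/4
  d6 = d4*4 + d2/5 + d5*4 = 2903/20
  d7 = d2/2 = 3/8
  d8 = d4/3 + d3 = 16
  d9 = d2/4 = 3/16
Walk from origin (0, 0):
  seg 1: down by d7 = 3/8 → (0, -3/8)
  seg 2: right by d4 = 36 → (36, -3/8)
  seg 3: left by d2 = 3/4 → (141/4, -3/8)
  seg 4: up by d9 = 3/16 → (141/4, -3/16)
  seg 5: left by d1 = 18 → (69/4, -3/16)
  seg 6: left by d8 = 16 → (5/4, -3/16)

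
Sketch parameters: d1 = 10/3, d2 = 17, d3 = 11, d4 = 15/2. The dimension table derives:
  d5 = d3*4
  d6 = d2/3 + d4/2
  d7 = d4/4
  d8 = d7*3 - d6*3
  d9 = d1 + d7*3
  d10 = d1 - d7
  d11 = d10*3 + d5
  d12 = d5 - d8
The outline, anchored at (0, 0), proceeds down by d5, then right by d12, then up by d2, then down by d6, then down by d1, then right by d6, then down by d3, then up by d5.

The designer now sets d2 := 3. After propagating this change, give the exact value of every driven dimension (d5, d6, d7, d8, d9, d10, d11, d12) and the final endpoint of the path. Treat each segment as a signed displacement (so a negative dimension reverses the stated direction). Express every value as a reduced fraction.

Apply edit: d2 := 3
  d5 = d3*4 = 44
  d6 = d2/3 + d4/2 = 19/4
  d7 = d4/4 = 15/8
  d8 = d7*3 - d6*3 = -69/8
  d9 = d1 + d7*3 = 215/24
  d10 = d1 - d7 = 35/24
  d11 = d10*3 + d5 = 387/8
  d12 = d5 - d8 = 421/8
Walk from origin (0, 0):
  seg 1: down by d5 = 44 → (0, -44)
  seg 2: right by d12 = 421/8 → (421/8, -44)
  seg 3: up by d2 = 3 → (421/8, -41)
  seg 4: down by d6 = 19/4 → (421/8, -183/4)
  seg 5: down by d1 = 10/3 → (421/8, -589/12)
  seg 6: right by d6 = 19/4 → (459/8, -589/12)
  seg 7: down by d3 = 11 → (459/8, -721/12)
  seg 8: up by d5 = 44 → (459/8, -193/12)

d5 = 44
d6 = 19/4
d7 = 15/8
d8 = -69/8
d9 = 215/24
d10 = 35/24
d11 = 387/8
d12 = 421/8
endpoint = (459/8, -193/12)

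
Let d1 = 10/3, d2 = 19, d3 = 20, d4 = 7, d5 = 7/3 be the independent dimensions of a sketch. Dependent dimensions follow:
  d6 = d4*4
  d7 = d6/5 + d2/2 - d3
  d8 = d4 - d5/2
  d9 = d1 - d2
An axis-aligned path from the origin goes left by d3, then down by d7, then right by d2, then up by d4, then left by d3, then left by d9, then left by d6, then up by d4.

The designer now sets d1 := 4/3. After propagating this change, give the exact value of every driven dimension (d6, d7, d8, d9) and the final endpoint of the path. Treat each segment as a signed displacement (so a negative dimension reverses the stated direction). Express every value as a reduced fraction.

d6 = 28
d7 = -49/10
d8 = 35/6
d9 = -53/3
endpoint = (-94/3, 189/10)

Apply edit: d1 := 4/3
  d6 = d4*4 = 28
  d7 = d6/5 + d2/2 - d3 = -49/10
  d8 = d4 - d5/2 = 35/6
  d9 = d1 - d2 = -53/3
Walk from origin (0, 0):
  seg 1: left by d3 = 20 → (-20, 0)
  seg 2: down by d7 = -49/10 → (-20, 49/10)
  seg 3: right by d2 = 19 → (-1, 49/10)
  seg 4: up by d4 = 7 → (-1, 119/10)
  seg 5: left by d3 = 20 → (-21, 119/10)
  seg 6: left by d9 = -53/3 → (-10/3, 119/10)
  seg 7: left by d6 = 28 → (-94/3, 119/10)
  seg 8: up by d4 = 7 → (-94/3, 189/10)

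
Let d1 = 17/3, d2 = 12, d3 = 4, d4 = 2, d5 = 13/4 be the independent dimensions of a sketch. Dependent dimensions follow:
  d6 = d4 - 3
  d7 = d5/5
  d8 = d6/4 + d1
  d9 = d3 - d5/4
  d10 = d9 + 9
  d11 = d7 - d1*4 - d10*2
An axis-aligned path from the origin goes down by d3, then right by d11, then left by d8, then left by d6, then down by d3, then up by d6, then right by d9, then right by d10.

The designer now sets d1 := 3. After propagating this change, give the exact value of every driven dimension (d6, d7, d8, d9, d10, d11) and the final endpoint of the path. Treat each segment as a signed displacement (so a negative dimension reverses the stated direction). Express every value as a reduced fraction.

Apply edit: d1 := 3
  d6 = d4 - 3 = -1
  d7 = d5/5 = 13/20
  d8 = d6/4 + d1 = 11/4
  d9 = d3 - d5/4 = 51/16
  d10 = d9 + 9 = 195/16
  d11 = d7 - d1*4 - d10*2 = -1429/40
Walk from origin (0, 0):
  seg 1: down by d3 = 4 → (0, -4)
  seg 2: right by d11 = -1429/40 → (-1429/40, -4)
  seg 3: left by d8 = 11/4 → (-1539/40, -4)
  seg 4: left by d6 = -1 → (-1499/40, -4)
  seg 5: down by d3 = 4 → (-1499/40, -8)
  seg 6: up by d6 = -1 → (-1499/40, -9)
  seg 7: right by d9 = 51/16 → (-2743/80, -9)
  seg 8: right by d10 = 195/16 → (-221/10, -9)

d6 = -1
d7 = 13/20
d8 = 11/4
d9 = 51/16
d10 = 195/16
d11 = -1429/40
endpoint = (-221/10, -9)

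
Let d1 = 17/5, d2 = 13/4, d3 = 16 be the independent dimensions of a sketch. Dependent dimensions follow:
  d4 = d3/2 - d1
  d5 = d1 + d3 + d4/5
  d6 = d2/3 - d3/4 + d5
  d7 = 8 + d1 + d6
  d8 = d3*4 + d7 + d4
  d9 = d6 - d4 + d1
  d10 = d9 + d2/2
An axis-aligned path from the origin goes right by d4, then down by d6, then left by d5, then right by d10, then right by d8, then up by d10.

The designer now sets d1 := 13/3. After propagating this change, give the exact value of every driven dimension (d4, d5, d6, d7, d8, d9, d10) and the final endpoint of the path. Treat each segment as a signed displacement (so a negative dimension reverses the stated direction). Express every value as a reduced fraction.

Apply edit: d1 := 13/3
  d4 = d3/2 - d1 = 11/3
  d5 = d1 + d3 + d4/5 = 316/15
  d6 = d2/3 - d3/4 + d5 = 363/20
  d7 = 8 + d1 + d6 = 1829/60
  d8 = d3*4 + d7 + d4 = 1963/20
  d9 = d6 - d4 + d1 = 1129/60
  d10 = d9 + d2/2 = 2453/120
Walk from origin (0, 0):
  seg 1: right by d4 = 11/3 → (11/3, 0)
  seg 2: down by d6 = 363/20 → (11/3, -363/20)
  seg 3: left by d5 = 316/15 → (-87/5, -363/20)
  seg 4: right by d10 = 2453/120 → (73/24, -363/20)
  seg 5: right by d8 = 1963/20 → (12143/120, -363/20)
  seg 6: up by d10 = 2453/120 → (12143/120, 55/24)

d4 = 11/3
d5 = 316/15
d6 = 363/20
d7 = 1829/60
d8 = 1963/20
d9 = 1129/60
d10 = 2453/120
endpoint = (12143/120, 55/24)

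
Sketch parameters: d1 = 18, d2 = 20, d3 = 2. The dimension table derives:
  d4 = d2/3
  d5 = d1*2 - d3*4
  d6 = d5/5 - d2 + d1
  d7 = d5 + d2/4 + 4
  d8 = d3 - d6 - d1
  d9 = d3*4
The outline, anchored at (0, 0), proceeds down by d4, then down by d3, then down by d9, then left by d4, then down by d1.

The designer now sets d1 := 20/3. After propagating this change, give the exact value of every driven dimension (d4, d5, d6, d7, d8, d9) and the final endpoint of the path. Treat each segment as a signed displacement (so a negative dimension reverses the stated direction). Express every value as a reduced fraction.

d4 = 20/3
d5 = 16/3
d6 = -184/15
d7 = 43/3
d8 = 38/5
d9 = 8
endpoint = (-20/3, -70/3)

Apply edit: d1 := 20/3
  d4 = d2/3 = 20/3
  d5 = d1*2 - d3*4 = 16/3
  d6 = d5/5 - d2 + d1 = -184/15
  d7 = d5 + d2/4 + 4 = 43/3
  d8 = d3 - d6 - d1 = 38/5
  d9 = d3*4 = 8
Walk from origin (0, 0):
  seg 1: down by d4 = 20/3 → (0, -20/3)
  seg 2: down by d3 = 2 → (0, -26/3)
  seg 3: down by d9 = 8 → (0, -50/3)
  seg 4: left by d4 = 20/3 → (-20/3, -50/3)
  seg 5: down by d1 = 20/3 → (-20/3, -70/3)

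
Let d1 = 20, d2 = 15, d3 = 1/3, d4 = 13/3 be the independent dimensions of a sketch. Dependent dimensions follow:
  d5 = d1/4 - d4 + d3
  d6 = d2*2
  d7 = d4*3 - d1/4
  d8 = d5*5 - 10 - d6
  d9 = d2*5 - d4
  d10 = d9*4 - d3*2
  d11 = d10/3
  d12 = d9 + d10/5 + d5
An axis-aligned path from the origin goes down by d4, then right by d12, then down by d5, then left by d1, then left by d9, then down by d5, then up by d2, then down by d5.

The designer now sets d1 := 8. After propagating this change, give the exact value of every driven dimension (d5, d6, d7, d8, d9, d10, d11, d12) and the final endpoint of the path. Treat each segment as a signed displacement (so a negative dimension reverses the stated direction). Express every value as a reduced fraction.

d5 = -2
d6 = 30
d7 = 11
d8 = -50
d9 = 212/3
d10 = 282
d11 = 94
d12 = 1876/15
endpoint = (232/5, 50/3)

Apply edit: d1 := 8
  d5 = d1/4 - d4 + d3 = -2
  d6 = d2*2 = 30
  d7 = d4*3 - d1/4 = 11
  d8 = d5*5 - 10 - d6 = -50
  d9 = d2*5 - d4 = 212/3
  d10 = d9*4 - d3*2 = 282
  d11 = d10/3 = 94
  d12 = d9 + d10/5 + d5 = 1876/15
Walk from origin (0, 0):
  seg 1: down by d4 = 13/3 → (0, -13/3)
  seg 2: right by d12 = 1876/15 → (1876/15, -13/3)
  seg 3: down by d5 = -2 → (1876/15, -7/3)
  seg 4: left by d1 = 8 → (1756/15, -7/3)
  seg 5: left by d9 = 212/3 → (232/5, -7/3)
  seg 6: down by d5 = -2 → (232/5, -1/3)
  seg 7: up by d2 = 15 → (232/5, 44/3)
  seg 8: down by d5 = -2 → (232/5, 50/3)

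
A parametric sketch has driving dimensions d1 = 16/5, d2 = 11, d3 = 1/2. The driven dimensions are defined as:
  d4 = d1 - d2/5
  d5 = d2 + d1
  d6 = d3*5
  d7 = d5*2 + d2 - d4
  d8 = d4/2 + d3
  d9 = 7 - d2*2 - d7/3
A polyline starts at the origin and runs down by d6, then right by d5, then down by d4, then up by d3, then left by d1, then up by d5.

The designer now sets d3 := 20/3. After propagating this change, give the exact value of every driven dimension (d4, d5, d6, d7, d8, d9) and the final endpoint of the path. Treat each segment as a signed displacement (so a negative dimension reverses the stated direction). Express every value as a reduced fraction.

Apply edit: d3 := 20/3
  d4 = d1 - d2/5 = 1
  d5 = d2 + d1 = 71/5
  d6 = d3*5 = 100/3
  d7 = d5*2 + d2 - d4 = 192/5
  d8 = d4/2 + d3 = 43/6
  d9 = 7 - d2*2 - d7/3 = -139/5
Walk from origin (0, 0):
  seg 1: down by d6 = 100/3 → (0, -100/3)
  seg 2: right by d5 = 71/5 → (71/5, -100/3)
  seg 3: down by d4 = 1 → (71/5, -103/3)
  seg 4: up by d3 = 20/3 → (71/5, -83/3)
  seg 5: left by d1 = 16/5 → (11, -83/3)
  seg 6: up by d5 = 71/5 → (11, -202/15)

d4 = 1
d5 = 71/5
d6 = 100/3
d7 = 192/5
d8 = 43/6
d9 = -139/5
endpoint = (11, -202/15)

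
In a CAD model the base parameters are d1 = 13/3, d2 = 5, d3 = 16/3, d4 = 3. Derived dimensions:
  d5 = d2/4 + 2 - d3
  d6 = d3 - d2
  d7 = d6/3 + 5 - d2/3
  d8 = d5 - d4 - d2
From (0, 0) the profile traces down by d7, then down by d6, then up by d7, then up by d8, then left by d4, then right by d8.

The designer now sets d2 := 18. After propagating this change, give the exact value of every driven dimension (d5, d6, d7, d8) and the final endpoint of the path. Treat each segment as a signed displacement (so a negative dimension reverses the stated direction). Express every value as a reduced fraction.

d5 = 7/6
d6 = -38/3
d7 = -47/9
d8 = -119/6
endpoint = (-137/6, -43/6)

Apply edit: d2 := 18
  d5 = d2/4 + 2 - d3 = 7/6
  d6 = d3 - d2 = -38/3
  d7 = d6/3 + 5 - d2/3 = -47/9
  d8 = d5 - d4 - d2 = -119/6
Walk from origin (0, 0):
  seg 1: down by d7 = -47/9 → (0, 47/9)
  seg 2: down by d6 = -38/3 → (0, 161/9)
  seg 3: up by d7 = -47/9 → (0, 38/3)
  seg 4: up by d8 = -119/6 → (0, -43/6)
  seg 5: left by d4 = 3 → (-3, -43/6)
  seg 6: right by d8 = -119/6 → (-137/6, -43/6)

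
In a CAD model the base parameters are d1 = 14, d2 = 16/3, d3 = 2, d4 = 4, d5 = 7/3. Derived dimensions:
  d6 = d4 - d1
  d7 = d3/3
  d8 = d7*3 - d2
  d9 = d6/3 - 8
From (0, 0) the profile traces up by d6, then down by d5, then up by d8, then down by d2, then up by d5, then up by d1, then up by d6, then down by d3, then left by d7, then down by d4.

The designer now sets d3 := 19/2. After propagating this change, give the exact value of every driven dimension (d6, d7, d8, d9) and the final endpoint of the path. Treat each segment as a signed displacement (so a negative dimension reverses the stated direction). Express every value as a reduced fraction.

d6 = -10
d7 = 19/6
d8 = 25/6
d9 = -34/3
endpoint = (-19/6, -62/3)

Apply edit: d3 := 19/2
  d6 = d4 - d1 = -10
  d7 = d3/3 = 19/6
  d8 = d7*3 - d2 = 25/6
  d9 = d6/3 - 8 = -34/3
Walk from origin (0, 0):
  seg 1: up by d6 = -10 → (0, -10)
  seg 2: down by d5 = 7/3 → (0, -37/3)
  seg 3: up by d8 = 25/6 → (0, -49/6)
  seg 4: down by d2 = 16/3 → (0, -27/2)
  seg 5: up by d5 = 7/3 → (0, -67/6)
  seg 6: up by d1 = 14 → (0, 17/6)
  seg 7: up by d6 = -10 → (0, -43/6)
  seg 8: down by d3 = 19/2 → (0, -50/3)
  seg 9: left by d7 = 19/6 → (-19/6, -50/3)
  seg 10: down by d4 = 4 → (-19/6, -62/3)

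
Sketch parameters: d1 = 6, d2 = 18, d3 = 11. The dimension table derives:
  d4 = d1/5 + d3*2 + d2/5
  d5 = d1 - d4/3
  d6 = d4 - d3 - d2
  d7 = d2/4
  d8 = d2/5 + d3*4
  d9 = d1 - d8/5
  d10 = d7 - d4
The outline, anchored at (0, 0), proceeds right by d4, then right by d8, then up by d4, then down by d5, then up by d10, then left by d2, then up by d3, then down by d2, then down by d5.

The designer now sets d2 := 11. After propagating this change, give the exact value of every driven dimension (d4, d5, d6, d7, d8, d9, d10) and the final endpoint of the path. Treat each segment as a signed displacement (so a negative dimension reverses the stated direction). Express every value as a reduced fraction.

Apply edit: d2 := 11
  d4 = d1/5 + d3*2 + d2/5 = 127/5
  d5 = d1 - d4/3 = -37/15
  d6 = d4 - d3 - d2 = 17/5
  d7 = d2/4 = 11/4
  d8 = d2/5 + d3*4 = 231/5
  d9 = d1 - d8/5 = -81/25
  d10 = d7 - d4 = -453/20
Walk from origin (0, 0):
  seg 1: right by d4 = 127/5 → (127/5, 0)
  seg 2: right by d8 = 231/5 → (358/5, 0)
  seg 3: up by d4 = 127/5 → (358/5, 127/5)
  seg 4: down by d5 = -37/15 → (358/5, 418/15)
  seg 5: up by d10 = -453/20 → (358/5, 313/60)
  seg 6: left by d2 = 11 → (303/5, 313/60)
  seg 7: up by d3 = 11 → (303/5, 973/60)
  seg 8: down by d2 = 11 → (303/5, 313/60)
  seg 9: down by d5 = -37/15 → (303/5, 461/60)

d4 = 127/5
d5 = -37/15
d6 = 17/5
d7 = 11/4
d8 = 231/5
d9 = -81/25
d10 = -453/20
endpoint = (303/5, 461/60)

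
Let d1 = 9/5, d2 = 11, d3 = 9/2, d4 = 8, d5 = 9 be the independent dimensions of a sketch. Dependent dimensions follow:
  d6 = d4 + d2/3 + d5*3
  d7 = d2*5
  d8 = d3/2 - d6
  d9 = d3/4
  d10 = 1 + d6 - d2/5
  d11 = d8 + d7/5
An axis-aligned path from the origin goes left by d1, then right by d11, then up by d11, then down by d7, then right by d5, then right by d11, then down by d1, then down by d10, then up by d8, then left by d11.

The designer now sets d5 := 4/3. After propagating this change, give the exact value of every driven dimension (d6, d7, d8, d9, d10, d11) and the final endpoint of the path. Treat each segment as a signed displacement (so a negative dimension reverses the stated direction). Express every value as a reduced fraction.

d6 = 47/3
d7 = 55
d8 = -161/12
d9 = 9/8
d10 = 217/15
d11 = -29/12
endpoint = (-173/60, -871/10)

Apply edit: d5 := 4/3
  d6 = d4 + d2/3 + d5*3 = 47/3
  d7 = d2*5 = 55
  d8 = d3/2 - d6 = -161/12
  d9 = d3/4 = 9/8
  d10 = 1 + d6 - d2/5 = 217/15
  d11 = d8 + d7/5 = -29/12
Walk from origin (0, 0):
  seg 1: left by d1 = 9/5 → (-9/5, 0)
  seg 2: right by d11 = -29/12 → (-253/60, 0)
  seg 3: up by d11 = -29/12 → (-253/60, -29/12)
  seg 4: down by d7 = 55 → (-253/60, -689/12)
  seg 5: right by d5 = 4/3 → (-173/60, -689/12)
  seg 6: right by d11 = -29/12 → (-53/10, -689/12)
  seg 7: down by d1 = 9/5 → (-53/10, -3553/60)
  seg 8: down by d10 = 217/15 → (-53/10, -4421/60)
  seg 9: up by d8 = -161/12 → (-53/10, -871/10)
  seg 10: left by d11 = -29/12 → (-173/60, -871/10)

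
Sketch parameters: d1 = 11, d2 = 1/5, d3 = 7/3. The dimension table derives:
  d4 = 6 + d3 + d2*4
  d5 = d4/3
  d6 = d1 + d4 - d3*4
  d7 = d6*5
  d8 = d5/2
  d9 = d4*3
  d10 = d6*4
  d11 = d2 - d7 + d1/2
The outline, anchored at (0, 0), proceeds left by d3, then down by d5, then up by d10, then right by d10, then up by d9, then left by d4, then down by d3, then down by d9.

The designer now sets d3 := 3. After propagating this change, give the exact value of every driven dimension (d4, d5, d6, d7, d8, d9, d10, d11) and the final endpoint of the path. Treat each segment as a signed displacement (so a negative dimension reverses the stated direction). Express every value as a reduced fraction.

Apply edit: d3 := 3
  d4 = 6 + d3 + d2*4 = 49/5
  d5 = d4/3 = 49/15
  d6 = d1 + d4 - d3*4 = 44/5
  d7 = d6*5 = 44
  d8 = d5/2 = 49/30
  d9 = d4*3 = 147/5
  d10 = d6*4 = 176/5
  d11 = d2 - d7 + d1/2 = -383/10
Walk from origin (0, 0):
  seg 1: left by d3 = 3 → (-3, 0)
  seg 2: down by d5 = 49/15 → (-3, -49/15)
  seg 3: up by d10 = 176/5 → (-3, 479/15)
  seg 4: right by d10 = 176/5 → (161/5, 479/15)
  seg 5: up by d9 = 147/5 → (161/5, 184/3)
  seg 6: left by d4 = 49/5 → (112/5, 184/3)
  seg 7: down by d3 = 3 → (112/5, 175/3)
  seg 8: down by d9 = 147/5 → (112/5, 434/15)

d4 = 49/5
d5 = 49/15
d6 = 44/5
d7 = 44
d8 = 49/30
d9 = 147/5
d10 = 176/5
d11 = -383/10
endpoint = (112/5, 434/15)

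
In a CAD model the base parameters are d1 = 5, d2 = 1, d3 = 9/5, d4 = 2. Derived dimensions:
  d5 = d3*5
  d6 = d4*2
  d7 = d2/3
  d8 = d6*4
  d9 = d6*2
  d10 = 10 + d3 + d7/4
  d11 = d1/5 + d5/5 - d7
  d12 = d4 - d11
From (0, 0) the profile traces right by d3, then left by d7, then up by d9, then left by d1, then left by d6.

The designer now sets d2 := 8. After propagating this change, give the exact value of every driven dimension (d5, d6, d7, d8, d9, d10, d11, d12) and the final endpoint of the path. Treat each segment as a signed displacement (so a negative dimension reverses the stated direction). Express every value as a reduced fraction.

Apply edit: d2 := 8
  d5 = d3*5 = 9
  d6 = d4*2 = 4
  d7 = d2/3 = 8/3
  d8 = d6*4 = 16
  d9 = d6*2 = 8
  d10 = 10 + d3 + d7/4 = 187/15
  d11 = d1/5 + d5/5 - d7 = 2/15
  d12 = d4 - d11 = 28/15
Walk from origin (0, 0):
  seg 1: right by d3 = 9/5 → (9/5, 0)
  seg 2: left by d7 = 8/3 → (-13/15, 0)
  seg 3: up by d9 = 8 → (-13/15, 8)
  seg 4: left by d1 = 5 → (-88/15, 8)
  seg 5: left by d6 = 4 → (-148/15, 8)

d5 = 9
d6 = 4
d7 = 8/3
d8 = 16
d9 = 8
d10 = 187/15
d11 = 2/15
d12 = 28/15
endpoint = (-148/15, 8)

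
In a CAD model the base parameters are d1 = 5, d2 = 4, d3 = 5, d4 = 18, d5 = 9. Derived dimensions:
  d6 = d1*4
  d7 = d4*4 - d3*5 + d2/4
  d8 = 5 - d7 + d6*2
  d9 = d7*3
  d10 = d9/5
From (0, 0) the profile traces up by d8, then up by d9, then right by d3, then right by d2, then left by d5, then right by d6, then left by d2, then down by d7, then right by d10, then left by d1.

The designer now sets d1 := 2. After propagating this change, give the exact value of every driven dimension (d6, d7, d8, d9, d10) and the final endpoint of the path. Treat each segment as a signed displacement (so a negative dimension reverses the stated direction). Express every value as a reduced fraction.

d6 = 8
d7 = 48
d8 = -27
d9 = 144
d10 = 144/5
endpoint = (154/5, 69)

Apply edit: d1 := 2
  d6 = d1*4 = 8
  d7 = d4*4 - d3*5 + d2/4 = 48
  d8 = 5 - d7 + d6*2 = -27
  d9 = d7*3 = 144
  d10 = d9/5 = 144/5
Walk from origin (0, 0):
  seg 1: up by d8 = -27 → (0, -27)
  seg 2: up by d9 = 144 → (0, 117)
  seg 3: right by d3 = 5 → (5, 117)
  seg 4: right by d2 = 4 → (9, 117)
  seg 5: left by d5 = 9 → (0, 117)
  seg 6: right by d6 = 8 → (8, 117)
  seg 7: left by d2 = 4 → (4, 117)
  seg 8: down by d7 = 48 → (4, 69)
  seg 9: right by d10 = 144/5 → (164/5, 69)
  seg 10: left by d1 = 2 → (154/5, 69)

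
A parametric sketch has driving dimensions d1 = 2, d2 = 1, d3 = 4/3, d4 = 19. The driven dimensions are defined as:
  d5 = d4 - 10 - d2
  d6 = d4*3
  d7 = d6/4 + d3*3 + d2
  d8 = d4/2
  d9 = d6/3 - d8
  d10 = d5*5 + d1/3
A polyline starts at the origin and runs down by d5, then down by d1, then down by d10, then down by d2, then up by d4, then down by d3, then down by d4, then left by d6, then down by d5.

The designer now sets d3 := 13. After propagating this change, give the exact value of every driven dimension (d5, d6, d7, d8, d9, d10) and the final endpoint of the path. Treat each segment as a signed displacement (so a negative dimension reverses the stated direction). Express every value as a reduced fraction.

d5 = 8
d6 = 57
d7 = 217/4
d8 = 19/2
d9 = 19/2
d10 = 122/3
endpoint = (-57, -218/3)

Apply edit: d3 := 13
  d5 = d4 - 10 - d2 = 8
  d6 = d4*3 = 57
  d7 = d6/4 + d3*3 + d2 = 217/4
  d8 = d4/2 = 19/2
  d9 = d6/3 - d8 = 19/2
  d10 = d5*5 + d1/3 = 122/3
Walk from origin (0, 0):
  seg 1: down by d5 = 8 → (0, -8)
  seg 2: down by d1 = 2 → (0, -10)
  seg 3: down by d10 = 122/3 → (0, -152/3)
  seg 4: down by d2 = 1 → (0, -155/3)
  seg 5: up by d4 = 19 → (0, -98/3)
  seg 6: down by d3 = 13 → (0, -137/3)
  seg 7: down by d4 = 19 → (0, -194/3)
  seg 8: left by d6 = 57 → (-57, -194/3)
  seg 9: down by d5 = 8 → (-57, -218/3)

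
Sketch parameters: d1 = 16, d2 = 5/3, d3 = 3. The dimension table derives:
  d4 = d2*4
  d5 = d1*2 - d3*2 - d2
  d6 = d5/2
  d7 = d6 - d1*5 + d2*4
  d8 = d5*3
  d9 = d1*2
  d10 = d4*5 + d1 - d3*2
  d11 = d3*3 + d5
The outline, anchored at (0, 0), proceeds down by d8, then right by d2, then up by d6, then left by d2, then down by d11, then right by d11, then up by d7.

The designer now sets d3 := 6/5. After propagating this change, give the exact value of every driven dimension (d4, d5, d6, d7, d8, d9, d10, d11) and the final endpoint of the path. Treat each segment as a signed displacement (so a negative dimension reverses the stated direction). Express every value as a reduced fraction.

d4 = 20/3
d5 = 419/15
d6 = 419/30
d7 = -1781/30
d8 = 419/5
d9 = 32
d10 = 704/15
d11 = 473/15
endpoint = (473/15, -2411/15)

Apply edit: d3 := 6/5
  d4 = d2*4 = 20/3
  d5 = d1*2 - d3*2 - d2 = 419/15
  d6 = d5/2 = 419/30
  d7 = d6 - d1*5 + d2*4 = -1781/30
  d8 = d5*3 = 419/5
  d9 = d1*2 = 32
  d10 = d4*5 + d1 - d3*2 = 704/15
  d11 = d3*3 + d5 = 473/15
Walk from origin (0, 0):
  seg 1: down by d8 = 419/5 → (0, -419/5)
  seg 2: right by d2 = 5/3 → (5/3, -419/5)
  seg 3: up by d6 = 419/30 → (5/3, -419/6)
  seg 4: left by d2 = 5/3 → (0, -419/6)
  seg 5: down by d11 = 473/15 → (0, -3041/30)
  seg 6: right by d11 = 473/15 → (473/15, -3041/30)
  seg 7: up by d7 = -1781/30 → (473/15, -2411/15)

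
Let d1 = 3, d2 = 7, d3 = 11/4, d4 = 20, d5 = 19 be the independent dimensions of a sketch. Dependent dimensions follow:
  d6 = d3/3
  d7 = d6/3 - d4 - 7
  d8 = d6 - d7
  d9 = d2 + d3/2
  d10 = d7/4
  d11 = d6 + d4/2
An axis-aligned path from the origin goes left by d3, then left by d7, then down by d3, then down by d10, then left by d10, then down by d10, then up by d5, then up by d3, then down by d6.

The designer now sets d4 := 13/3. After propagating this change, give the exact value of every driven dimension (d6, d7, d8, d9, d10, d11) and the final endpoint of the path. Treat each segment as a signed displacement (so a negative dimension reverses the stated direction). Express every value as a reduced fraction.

d6 = 11/12
d7 = -397/36
d8 = 215/18
d9 = 67/8
d10 = -397/144
d11 = 37/12
endpoint = (1589/144, 1699/72)

Apply edit: d4 := 13/3
  d6 = d3/3 = 11/12
  d7 = d6/3 - d4 - 7 = -397/36
  d8 = d6 - d7 = 215/18
  d9 = d2 + d3/2 = 67/8
  d10 = d7/4 = -397/144
  d11 = d6 + d4/2 = 37/12
Walk from origin (0, 0):
  seg 1: left by d3 = 11/4 → (-11/4, 0)
  seg 2: left by d7 = -397/36 → (149/18, 0)
  seg 3: down by d3 = 11/4 → (149/18, -11/4)
  seg 4: down by d10 = -397/144 → (149/18, 1/144)
  seg 5: left by d10 = -397/144 → (1589/144, 1/144)
  seg 6: down by d10 = -397/144 → (1589/144, 199/72)
  seg 7: up by d5 = 19 → (1589/144, 1567/72)
  seg 8: up by d3 = 11/4 → (1589/144, 1765/72)
  seg 9: down by d6 = 11/12 → (1589/144, 1699/72)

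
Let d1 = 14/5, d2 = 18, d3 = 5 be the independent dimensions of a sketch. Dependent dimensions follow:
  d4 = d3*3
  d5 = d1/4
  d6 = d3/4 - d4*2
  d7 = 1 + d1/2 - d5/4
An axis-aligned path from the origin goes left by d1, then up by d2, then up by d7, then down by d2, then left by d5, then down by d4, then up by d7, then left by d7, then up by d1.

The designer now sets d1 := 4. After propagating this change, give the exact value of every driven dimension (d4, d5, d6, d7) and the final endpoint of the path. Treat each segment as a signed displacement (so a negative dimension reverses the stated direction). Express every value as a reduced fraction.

Apply edit: d1 := 4
  d4 = d3*3 = 15
  d5 = d1/4 = 1
  d6 = d3/4 - d4*2 = -115/4
  d7 = 1 + d1/2 - d5/4 = 11/4
Walk from origin (0, 0):
  seg 1: left by d1 = 4 → (-4, 0)
  seg 2: up by d2 = 18 → (-4, 18)
  seg 3: up by d7 = 11/4 → (-4, 83/4)
  seg 4: down by d2 = 18 → (-4, 11/4)
  seg 5: left by d5 = 1 → (-5, 11/4)
  seg 6: down by d4 = 15 → (-5, -49/4)
  seg 7: up by d7 = 11/4 → (-5, -19/2)
  seg 8: left by d7 = 11/4 → (-31/4, -19/2)
  seg 9: up by d1 = 4 → (-31/4, -11/2)

d4 = 15
d5 = 1
d6 = -115/4
d7 = 11/4
endpoint = (-31/4, -11/2)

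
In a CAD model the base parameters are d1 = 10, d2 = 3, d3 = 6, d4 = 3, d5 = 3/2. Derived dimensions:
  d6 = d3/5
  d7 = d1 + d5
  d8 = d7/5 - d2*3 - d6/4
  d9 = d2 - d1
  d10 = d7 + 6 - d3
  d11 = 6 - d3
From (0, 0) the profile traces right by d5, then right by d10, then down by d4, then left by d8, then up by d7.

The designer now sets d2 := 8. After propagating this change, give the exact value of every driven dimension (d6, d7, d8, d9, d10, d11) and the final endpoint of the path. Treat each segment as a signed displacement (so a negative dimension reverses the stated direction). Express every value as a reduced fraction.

Apply edit: d2 := 8
  d6 = d3/5 = 6/5
  d7 = d1 + d5 = 23/2
  d8 = d7/5 - d2*3 - d6/4 = -22
  d9 = d2 - d1 = -2
  d10 = d7 + 6 - d3 = 23/2
  d11 = 6 - d3 = 0
Walk from origin (0, 0):
  seg 1: right by d5 = 3/2 → (3/2, 0)
  seg 2: right by d10 = 23/2 → (13, 0)
  seg 3: down by d4 = 3 → (13, -3)
  seg 4: left by d8 = -22 → (35, -3)
  seg 5: up by d7 = 23/2 → (35, 17/2)

d6 = 6/5
d7 = 23/2
d8 = -22
d9 = -2
d10 = 23/2
d11 = 0
endpoint = (35, 17/2)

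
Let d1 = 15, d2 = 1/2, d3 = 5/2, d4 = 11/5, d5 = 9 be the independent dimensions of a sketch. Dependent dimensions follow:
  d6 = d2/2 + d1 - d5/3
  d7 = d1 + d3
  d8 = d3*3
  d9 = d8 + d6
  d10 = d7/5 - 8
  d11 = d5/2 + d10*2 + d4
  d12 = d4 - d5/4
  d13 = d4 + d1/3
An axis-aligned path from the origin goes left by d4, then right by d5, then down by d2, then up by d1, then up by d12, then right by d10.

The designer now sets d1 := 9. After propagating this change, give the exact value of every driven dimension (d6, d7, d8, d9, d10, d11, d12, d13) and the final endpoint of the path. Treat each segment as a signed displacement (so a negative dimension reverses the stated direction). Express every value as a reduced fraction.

Apply edit: d1 := 9
  d6 = d2/2 + d1 - d5/3 = 25/4
  d7 = d1 + d3 = 23/2
  d8 = d3*3 = 15/2
  d9 = d8 + d6 = 55/4
  d10 = d7/5 - 8 = -57/10
  d11 = d5/2 + d10*2 + d4 = -47/10
  d12 = d4 - d5/4 = -1/20
  d13 = d4 + d1/3 = 26/5
Walk from origin (0, 0):
  seg 1: left by d4 = 11/5 → (-11/5, 0)
  seg 2: right by d5 = 9 → (34/5, 0)
  seg 3: down by d2 = 1/2 → (34/5, -1/2)
  seg 4: up by d1 = 9 → (34/5, 17/2)
  seg 5: up by d12 = -1/20 → (34/5, 169/20)
  seg 6: right by d10 = -57/10 → (11/10, 169/20)

d6 = 25/4
d7 = 23/2
d8 = 15/2
d9 = 55/4
d10 = -57/10
d11 = -47/10
d12 = -1/20
d13 = 26/5
endpoint = (11/10, 169/20)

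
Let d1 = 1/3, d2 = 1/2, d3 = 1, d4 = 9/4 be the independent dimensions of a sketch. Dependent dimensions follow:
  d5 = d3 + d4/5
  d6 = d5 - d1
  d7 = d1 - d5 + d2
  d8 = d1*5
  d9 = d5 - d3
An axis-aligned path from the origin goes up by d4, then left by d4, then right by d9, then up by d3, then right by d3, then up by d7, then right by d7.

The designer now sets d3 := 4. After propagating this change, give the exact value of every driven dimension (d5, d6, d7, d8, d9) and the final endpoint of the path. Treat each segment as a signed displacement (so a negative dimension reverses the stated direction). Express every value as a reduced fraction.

Apply edit: d3 := 4
  d5 = d3 + d4/5 = 89/20
  d6 = d5 - d1 = 247/60
  d7 = d1 - d5 + d2 = -217/60
  d8 = d1*5 = 5/3
  d9 = d5 - d3 = 9/20
Walk from origin (0, 0):
  seg 1: up by d4 = 9/4 → (0, 9/4)
  seg 2: left by d4 = 9/4 → (-9/4, 9/4)
  seg 3: right by d9 = 9/20 → (-9/5, 9/4)
  seg 4: up by d3 = 4 → (-9/5, 25/4)
  seg 5: right by d3 = 4 → (11/5, 25/4)
  seg 6: up by d7 = -217/60 → (11/5, 79/30)
  seg 7: right by d7 = -217/60 → (-17/12, 79/30)

d5 = 89/20
d6 = 247/60
d7 = -217/60
d8 = 5/3
d9 = 9/20
endpoint = (-17/12, 79/30)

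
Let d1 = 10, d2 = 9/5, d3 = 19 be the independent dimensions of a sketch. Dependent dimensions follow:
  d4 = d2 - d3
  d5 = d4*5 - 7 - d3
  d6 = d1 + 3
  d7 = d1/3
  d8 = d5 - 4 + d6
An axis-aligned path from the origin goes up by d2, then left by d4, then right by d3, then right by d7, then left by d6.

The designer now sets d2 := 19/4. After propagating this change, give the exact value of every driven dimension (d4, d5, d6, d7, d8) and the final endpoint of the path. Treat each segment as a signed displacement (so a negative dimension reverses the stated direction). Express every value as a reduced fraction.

Apply edit: d2 := 19/4
  d4 = d2 - d3 = -57/4
  d5 = d4*5 - 7 - d3 = -389/4
  d6 = d1 + 3 = 13
  d7 = d1/3 = 10/3
  d8 = d5 - 4 + d6 = -353/4
Walk from origin (0, 0):
  seg 1: up by d2 = 19/4 → (0, 19/4)
  seg 2: left by d4 = -57/4 → (57/4, 19/4)
  seg 3: right by d3 = 19 → (133/4, 19/4)
  seg 4: right by d7 = 10/3 → (439/12, 19/4)
  seg 5: left by d6 = 13 → (283/12, 19/4)

d4 = -57/4
d5 = -389/4
d6 = 13
d7 = 10/3
d8 = -353/4
endpoint = (283/12, 19/4)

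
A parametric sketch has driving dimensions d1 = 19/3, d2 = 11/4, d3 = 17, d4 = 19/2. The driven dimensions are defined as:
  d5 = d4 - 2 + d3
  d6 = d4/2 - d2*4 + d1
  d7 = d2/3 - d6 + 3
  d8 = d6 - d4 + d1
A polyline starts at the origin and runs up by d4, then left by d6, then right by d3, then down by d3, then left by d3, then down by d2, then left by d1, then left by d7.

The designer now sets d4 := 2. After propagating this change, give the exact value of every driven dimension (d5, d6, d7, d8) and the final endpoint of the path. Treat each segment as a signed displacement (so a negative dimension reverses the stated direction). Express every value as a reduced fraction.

Apply edit: d4 := 2
  d5 = d4 - 2 + d3 = 17
  d6 = d4/2 - d2*4 + d1 = -11/3
  d7 = d2/3 - d6 + 3 = 91/12
  d8 = d6 - d4 + d1 = 2/3
Walk from origin (0, 0):
  seg 1: up by d4 = 2 → (0, 2)
  seg 2: left by d6 = -11/3 → (11/3, 2)
  seg 3: right by d3 = 17 → (62/3, 2)
  seg 4: down by d3 = 17 → (62/3, -15)
  seg 5: left by d3 = 17 → (11/3, -15)
  seg 6: down by d2 = 11/4 → (11/3, -71/4)
  seg 7: left by d1 = 19/3 → (-8/3, -71/4)
  seg 8: left by d7 = 91/12 → (-41/4, -71/4)

d5 = 17
d6 = -11/3
d7 = 91/12
d8 = 2/3
endpoint = (-41/4, -71/4)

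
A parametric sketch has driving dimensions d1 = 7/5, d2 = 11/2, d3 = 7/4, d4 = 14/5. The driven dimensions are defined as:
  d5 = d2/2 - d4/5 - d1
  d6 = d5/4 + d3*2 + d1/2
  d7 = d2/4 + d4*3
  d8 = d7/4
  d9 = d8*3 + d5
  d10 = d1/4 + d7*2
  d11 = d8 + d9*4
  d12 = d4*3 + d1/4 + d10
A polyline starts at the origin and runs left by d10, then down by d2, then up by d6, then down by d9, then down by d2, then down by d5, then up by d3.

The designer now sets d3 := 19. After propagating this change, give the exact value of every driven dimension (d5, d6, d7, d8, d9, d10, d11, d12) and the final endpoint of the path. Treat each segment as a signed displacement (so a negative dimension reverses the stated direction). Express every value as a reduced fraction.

Apply edit: d3 := 19
  d5 = d2/2 - d4/5 - d1 = 79/100
  d6 = d5/4 + d3*2 + d1/2 = 15559/400
  d7 = d2/4 + d4*3 = 391/40
  d8 = d7/4 = 391/160
  d9 = d8*3 + d5 = 6497/800
  d10 = d1/4 + d7*2 = 199/10
  d11 = d8 + d9*4 = 27943/800
  d12 = d4*3 + d1/4 + d10 = 573/20
Walk from origin (0, 0):
  seg 1: left by d10 = 199/10 → (-199/10, 0)
  seg 2: down by d2 = 11/2 → (-199/10, -11/2)
  seg 3: up by d6 = 15559/400 → (-199/10, 13359/400)
  seg 4: down by d9 = 6497/800 → (-199/10, 20221/800)
  seg 5: down by d2 = 11/2 → (-199/10, 15821/800)
  seg 6: down by d5 = 79/100 → (-199/10, 15189/800)
  seg 7: up by d3 = 19 → (-199/10, 30389/800)

d5 = 79/100
d6 = 15559/400
d7 = 391/40
d8 = 391/160
d9 = 6497/800
d10 = 199/10
d11 = 27943/800
d12 = 573/20
endpoint = (-199/10, 30389/800)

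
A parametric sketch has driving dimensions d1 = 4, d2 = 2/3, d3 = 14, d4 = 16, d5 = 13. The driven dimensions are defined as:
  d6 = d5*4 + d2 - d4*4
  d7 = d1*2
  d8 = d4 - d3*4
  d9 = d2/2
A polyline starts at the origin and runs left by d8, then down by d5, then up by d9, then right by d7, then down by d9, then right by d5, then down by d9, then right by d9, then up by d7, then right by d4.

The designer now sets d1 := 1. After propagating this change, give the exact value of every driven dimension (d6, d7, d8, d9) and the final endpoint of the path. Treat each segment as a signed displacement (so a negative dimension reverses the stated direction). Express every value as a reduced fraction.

d6 = -34/3
d7 = 2
d8 = -40
d9 = 1/3
endpoint = (214/3, -34/3)

Apply edit: d1 := 1
  d6 = d5*4 + d2 - d4*4 = -34/3
  d7 = d1*2 = 2
  d8 = d4 - d3*4 = -40
  d9 = d2/2 = 1/3
Walk from origin (0, 0):
  seg 1: left by d8 = -40 → (40, 0)
  seg 2: down by d5 = 13 → (40, -13)
  seg 3: up by d9 = 1/3 → (40, -38/3)
  seg 4: right by d7 = 2 → (42, -38/3)
  seg 5: down by d9 = 1/3 → (42, -13)
  seg 6: right by d5 = 13 → (55, -13)
  seg 7: down by d9 = 1/3 → (55, -40/3)
  seg 8: right by d9 = 1/3 → (166/3, -40/3)
  seg 9: up by d7 = 2 → (166/3, -34/3)
  seg 10: right by d4 = 16 → (214/3, -34/3)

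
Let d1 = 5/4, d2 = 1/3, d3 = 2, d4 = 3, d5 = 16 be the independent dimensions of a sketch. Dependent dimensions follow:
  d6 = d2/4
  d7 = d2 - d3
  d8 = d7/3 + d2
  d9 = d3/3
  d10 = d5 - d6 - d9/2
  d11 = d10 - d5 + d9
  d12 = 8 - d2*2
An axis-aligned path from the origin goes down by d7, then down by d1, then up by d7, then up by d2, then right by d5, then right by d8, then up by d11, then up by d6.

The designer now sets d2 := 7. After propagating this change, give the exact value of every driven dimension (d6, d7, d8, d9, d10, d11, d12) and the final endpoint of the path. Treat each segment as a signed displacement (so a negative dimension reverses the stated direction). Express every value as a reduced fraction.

d6 = 7/4
d7 = 5
d8 = 26/3
d9 = 2/3
d10 = 167/12
d11 = -17/12
d12 = -6
endpoint = (74/3, 73/12)

Apply edit: d2 := 7
  d6 = d2/4 = 7/4
  d7 = d2 - d3 = 5
  d8 = d7/3 + d2 = 26/3
  d9 = d3/3 = 2/3
  d10 = d5 - d6 - d9/2 = 167/12
  d11 = d10 - d5 + d9 = -17/12
  d12 = 8 - d2*2 = -6
Walk from origin (0, 0):
  seg 1: down by d7 = 5 → (0, -5)
  seg 2: down by d1 = 5/4 → (0, -25/4)
  seg 3: up by d7 = 5 → (0, -5/4)
  seg 4: up by d2 = 7 → (0, 23/4)
  seg 5: right by d5 = 16 → (16, 23/4)
  seg 6: right by d8 = 26/3 → (74/3, 23/4)
  seg 7: up by d11 = -17/12 → (74/3, 13/3)
  seg 8: up by d6 = 7/4 → (74/3, 73/12)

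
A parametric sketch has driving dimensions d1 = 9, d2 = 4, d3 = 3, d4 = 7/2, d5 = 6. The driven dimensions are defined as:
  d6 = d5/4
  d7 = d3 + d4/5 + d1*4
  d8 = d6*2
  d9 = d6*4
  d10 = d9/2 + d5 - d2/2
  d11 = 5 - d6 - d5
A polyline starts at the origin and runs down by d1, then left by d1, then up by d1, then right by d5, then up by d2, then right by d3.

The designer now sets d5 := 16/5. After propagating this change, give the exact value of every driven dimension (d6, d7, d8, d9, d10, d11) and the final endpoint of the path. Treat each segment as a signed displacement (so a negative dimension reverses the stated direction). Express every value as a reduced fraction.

d6 = 4/5
d7 = 397/10
d8 = 8/5
d9 = 16/5
d10 = 14/5
d11 = 1
endpoint = (-14/5, 4)

Apply edit: d5 := 16/5
  d6 = d5/4 = 4/5
  d7 = d3 + d4/5 + d1*4 = 397/10
  d8 = d6*2 = 8/5
  d9 = d6*4 = 16/5
  d10 = d9/2 + d5 - d2/2 = 14/5
  d11 = 5 - d6 - d5 = 1
Walk from origin (0, 0):
  seg 1: down by d1 = 9 → (0, -9)
  seg 2: left by d1 = 9 → (-9, -9)
  seg 3: up by d1 = 9 → (-9, 0)
  seg 4: right by d5 = 16/5 → (-29/5, 0)
  seg 5: up by d2 = 4 → (-29/5, 4)
  seg 6: right by d3 = 3 → (-14/5, 4)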